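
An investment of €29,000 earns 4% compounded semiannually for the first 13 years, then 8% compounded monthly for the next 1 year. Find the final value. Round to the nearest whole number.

€52,557

Phase 1: 29,000·(1 + 0.02)^26 ≈ 48,529.1253.
Phase 2: 48,529.1253·(1 + 0.08/12)^12 ≈ 52,557.0188.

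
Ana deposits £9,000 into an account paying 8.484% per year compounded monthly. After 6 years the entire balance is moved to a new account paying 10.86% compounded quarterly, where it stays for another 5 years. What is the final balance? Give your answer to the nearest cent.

Phase 1: 9,000·(1 + 0.00707)^72 ≈ 14,946.4462.
Phase 2: 14,946.4462·(1 + 0.02715)^20 ≈ 25,539.6742.

£25,539.67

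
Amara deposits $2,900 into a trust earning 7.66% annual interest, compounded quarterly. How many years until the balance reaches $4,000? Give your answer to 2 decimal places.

We need (1 + 0.01915)^(4t) = 1.3793, so 4t = ln 1.3793 / ln 1.01915 ≈ 16.9532.
t ≈ 16.9532/4 = 4.2383 years.

4.24 years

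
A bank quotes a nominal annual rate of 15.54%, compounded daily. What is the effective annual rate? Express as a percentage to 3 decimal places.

16.809%

One year is 365 periods at 0.000425753 each: (1 + 0.000425753)^365 ≈ 1.168086.
EAR = 1.168086 − 1 ≈ 16.80865%.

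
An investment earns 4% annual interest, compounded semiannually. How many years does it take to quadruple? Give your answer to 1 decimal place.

(1 + 0.02)^(2t) = 4.
2t = ln 4 / ln(1 + 0.02) ≈ 1.3863/0.0198026 ≈ 70.0056.
t ≈ 35.0028.

35.0 years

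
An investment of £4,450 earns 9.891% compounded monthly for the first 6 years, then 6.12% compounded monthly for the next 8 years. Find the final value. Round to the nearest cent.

£13,095.75

Phase 1: 4,450·(1 + 0.0082425)^72 ≈ 8,036.0017.
Phase 2: 8,036.0017·(1 + 0.0051)^96 ≈ 13,095.7455.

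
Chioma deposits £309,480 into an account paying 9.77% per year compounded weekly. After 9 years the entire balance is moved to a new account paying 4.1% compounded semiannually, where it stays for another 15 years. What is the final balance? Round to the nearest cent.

£1,369,429.58

After 9 years at 9.77%: 309,480 × 2.40722588274 ≈ 744,988.2662.
Then 15 years at 4.1%: 744,988.2662 × 1.838189459959 ≈ 1,369,429.5787.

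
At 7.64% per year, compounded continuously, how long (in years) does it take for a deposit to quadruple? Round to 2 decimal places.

18.15 years

e^(0.0764t) = 4, so 0.0764t = ln 4 ≈ 1.3863.
t ≈ 1.3863/0.0764 ≈ 18.1452.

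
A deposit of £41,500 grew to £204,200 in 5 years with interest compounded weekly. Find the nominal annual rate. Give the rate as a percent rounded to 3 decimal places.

(1 + r/52)^260 = 204,200/41,500 = 4.92048.
1 + r/52 = 4.92048^(1/260) ≈ 1.006147, so r/52 ≈ 0.0061473.
r ≈ 52·0.0061473 = 31.96598%.

31.966%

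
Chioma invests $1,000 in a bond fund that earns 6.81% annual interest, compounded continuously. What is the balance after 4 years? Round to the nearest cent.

A = P·e^(rt) = 1,000·e^(0.0681·4) = 1,000·e^0.2724.
e^0.2724 ≈ 1.313112141, so A ≈ 1,313.1121.

$1,313.11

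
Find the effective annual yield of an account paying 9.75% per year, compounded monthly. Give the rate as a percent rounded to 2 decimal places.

10.20%

EAR = (1 + 9.75%/12)^12 − 1 = (1 + 0.008125)^12 − 1.
(1 + 0.008125)^12 ≈ 1.101977, so EAR ≈ 10.19772%.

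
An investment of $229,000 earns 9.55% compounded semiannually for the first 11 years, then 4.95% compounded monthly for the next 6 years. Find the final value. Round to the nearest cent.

$859,457.43

Phase 1: 229,000·(1 + 0.04775)^22 ≈ 639,004.9339.
Phase 2: 639,004.9339·(1 + 0.004125)^72 ≈ 859,457.4280.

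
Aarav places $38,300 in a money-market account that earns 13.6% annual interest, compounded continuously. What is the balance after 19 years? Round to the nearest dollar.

$507,476

A = P·e^(rt) = 38,300·e^(0.136·19) = 38,300·e^2.584.
e^2.584 ≈ 13.2500324303, so A ≈ 507,476.2421.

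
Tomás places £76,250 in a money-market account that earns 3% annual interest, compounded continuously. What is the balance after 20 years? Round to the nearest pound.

A = P·e^(rt) = 76,250·e^(0.03·20) = 76,250·e^0.6.
e^0.6 ≈ 1.82211880039, so A ≈ 138,936.5585.

£138,937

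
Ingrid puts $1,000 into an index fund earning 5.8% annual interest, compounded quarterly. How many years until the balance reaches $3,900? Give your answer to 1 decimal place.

We need (1 + 0.0145)^(4t) = 3.9, so 4t = ln 3.9 / ln 1.0145 ≈ 94.5393.
t ≈ 94.5393/4 = 23.6348 years.

23.6 years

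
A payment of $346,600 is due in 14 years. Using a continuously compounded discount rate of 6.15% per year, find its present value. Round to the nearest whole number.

P = A·e^(−rt) = 346,600·e^(−0.861).
e^(−0.861) ≈ 0.422739131746, so P ≈ 146,521.3831.

$146,521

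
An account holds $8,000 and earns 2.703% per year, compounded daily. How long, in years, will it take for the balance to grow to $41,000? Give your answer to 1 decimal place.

60.5 years

(1 + 0.0000740548)^(365t) = 41,000/8,000 = 5.125.
365t·ln(1 + 0.0000740548) = ln(5.125); 365t = 1.6341/7.40521e-05 ≈ 22067.3225.
t ≈ 60.4584 years.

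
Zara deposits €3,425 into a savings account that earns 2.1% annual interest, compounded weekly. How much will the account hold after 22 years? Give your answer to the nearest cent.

Periodic rate = 2.1%/52 = 0.000403846; periods = 52·22 = 1144.
A = 3,425·(1 + 0.021/52)^1144 ≈ 3,425·1.587097278 ≈ 5,435.8082.

€5,435.81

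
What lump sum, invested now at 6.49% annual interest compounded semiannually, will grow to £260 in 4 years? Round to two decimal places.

£201.38

Growth factor = (1 + 0.03245)^8 ≈ 1.29107725.
P = 260/1.29107725 ≈ 201.3822.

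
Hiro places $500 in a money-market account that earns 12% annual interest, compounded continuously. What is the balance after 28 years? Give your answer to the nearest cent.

$14,394.60

A = P·e^(rt) = 500·e^(0.12·28) = 500·e^3.36.
e^3.36 ≈ 28.789190879, so A ≈ 14,394.5954.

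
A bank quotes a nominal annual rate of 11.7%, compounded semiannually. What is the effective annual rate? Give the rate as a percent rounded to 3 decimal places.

12.042%

EAR = (1 + 11.7%/2)^2 − 1 = (1 + 0.0585)^2 − 1.
(1 + 0.0585)^2 ≈ 1.120422, so EAR ≈ 12.04223%.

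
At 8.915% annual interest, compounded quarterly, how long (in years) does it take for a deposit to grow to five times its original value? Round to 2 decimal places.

(1 + 0.0222875)^(4t) = 5.
4t = ln 5 / ln(1 + 0.0222875) ≈ 1.6094/0.0220428 ≈ 73.0143.
t ≈ 18.2536.

18.25 years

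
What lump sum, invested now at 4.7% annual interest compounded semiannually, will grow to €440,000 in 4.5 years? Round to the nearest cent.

Growth factor = (1 + 0.0235)^9 ≈ 1.23251048632.
P = 440,000/1.23251048632 ≈ 356,994.9342.

€356,994.93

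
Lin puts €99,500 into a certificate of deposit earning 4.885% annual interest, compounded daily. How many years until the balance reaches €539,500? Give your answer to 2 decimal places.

We need (1 + 0.000133836)^(365t) = 5.4221, so 365t = ln 5.4221 / ln 1.000134 ≈ 12631.9010.
t ≈ 12631.9010/365 = 34.6079 years.

34.61 years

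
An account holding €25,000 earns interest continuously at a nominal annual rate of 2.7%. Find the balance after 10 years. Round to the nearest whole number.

A = P·e^(rt) = 25,000·e^(0.027·10) = 25,000·e^0.27.
e^0.27 ≈ 1.3099644507, so A ≈ 32,749.1113.

€32,749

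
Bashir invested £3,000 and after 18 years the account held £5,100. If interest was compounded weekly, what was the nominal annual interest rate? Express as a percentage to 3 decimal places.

2.949%

(1 + r/52)^936 = 5,100/3,000 = 1.7.
1 + r/52 = 1.7^(1/936) ≈ 1.000567, so r/52 ≈ 0.000567071.
r ≈ 52·0.000567071 = 2.94877%.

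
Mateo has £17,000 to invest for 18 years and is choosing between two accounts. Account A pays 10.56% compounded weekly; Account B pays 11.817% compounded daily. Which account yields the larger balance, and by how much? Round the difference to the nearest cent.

Account B, by £29,051.55

Account A growth factor: (1 + 0.1056/52)^936 ≈ 6.67836078475; balance ≈ 113,532.1333.
Account B growth factor: (1 + 0.11817/365)^6570 ≈ 8.38727564175; balance ≈ 142,583.6859.
Account B is larger by 29,051.5526.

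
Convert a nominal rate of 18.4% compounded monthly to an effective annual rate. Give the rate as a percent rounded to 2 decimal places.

One year is 12 periods at 0.0153333 each: (1 + 0.0153333)^12 ≈ 1.200338.
EAR = 1.200338 − 1 ≈ 20.03385%.

20.03%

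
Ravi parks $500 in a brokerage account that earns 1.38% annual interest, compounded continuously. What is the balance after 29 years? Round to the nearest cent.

A = P·e^(rt) = 500·e^(0.0138·29) = 500·e^0.4002.
e^0.4002 ≈ 1.49212309, so A ≈ 746.0615.

$746.06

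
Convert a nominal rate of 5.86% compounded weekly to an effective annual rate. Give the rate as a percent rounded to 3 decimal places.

6.032%

One year is 52 periods at 0.00112692 each: (1 + 0.00112692)^52 ≈ 1.060316.
EAR = 1.060316 − 1 ≈ 6.03160%.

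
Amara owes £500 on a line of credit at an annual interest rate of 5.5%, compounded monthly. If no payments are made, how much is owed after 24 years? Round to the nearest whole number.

£1,866

Periodic rate = 5.5%/12 = 0.00458333; periods = 12·24 = 288.
A = 500·(1 + 0.055/12)^288 ≈ 500·3.732149016 ≈ 1,866.0745.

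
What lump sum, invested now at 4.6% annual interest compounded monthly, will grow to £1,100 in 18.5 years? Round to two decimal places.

£470.45

Periodic rate = 4.6%/12 = 0.00383333; 222 periods.
P = 1,100/(1 + 0.046/12)^222 ≈ 1,100/2.338180524 ≈ 470.4513.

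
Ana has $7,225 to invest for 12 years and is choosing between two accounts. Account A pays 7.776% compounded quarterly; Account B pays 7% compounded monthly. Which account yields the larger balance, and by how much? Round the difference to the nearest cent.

A: (1 + 0.01944)^48 ≈ 2.5197657283, so 7,225 × 2.5197657283 ≈ 18,205.3074.
B: (1 + 0.07/12)^144 ≈ 2.3107207441, so 7,225 × 2.3107207441 ≈ 16,694.9574.
Difference ≈ 1,510.3500 in favor of A.

Account A, by $1,510.35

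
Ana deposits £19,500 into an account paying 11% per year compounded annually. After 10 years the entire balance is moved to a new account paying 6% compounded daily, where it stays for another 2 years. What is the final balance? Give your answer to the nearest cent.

£62,427.43

Phase 1: 19,500·(1 + 0.11)^10 ≈ 55,368.7092.
Phase 2: 55,368.7092·(1 + 0.06/365)^730 ≈ 62,427.4297.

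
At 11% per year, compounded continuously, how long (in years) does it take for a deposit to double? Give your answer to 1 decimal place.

6.3 years

e^(0.11t) = 2, so 0.11t = ln 2 ≈ 0.69315.
t ≈ 0.69315/0.11 ≈ 6.3013.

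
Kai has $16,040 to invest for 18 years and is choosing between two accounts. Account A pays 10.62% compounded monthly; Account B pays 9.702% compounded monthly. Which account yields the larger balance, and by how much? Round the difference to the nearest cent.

Account A, by $16,259.55

A: (1 + 0.00885)^216 ≈ 6.70726151807, so 16,040 × 6.70726151807 ≈ 107,584.4747.
B: (1 + 0.008085)^216 ≈ 5.6935739519, so 16,040 × 5.6935739519 ≈ 91,324.9262.
Difference ≈ 16,259.5486 in favor of A.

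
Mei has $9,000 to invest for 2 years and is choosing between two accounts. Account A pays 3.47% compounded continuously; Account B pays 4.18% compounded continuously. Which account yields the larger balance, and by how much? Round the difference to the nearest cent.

Account B, by $137.96

Account A growth factor: e^(0.0347·2) = e^0.0694 ≈ 1.071864869; balance ≈ 9,646.7838.
Account B growth factor: e^(0.0418·2) = e^0.0836 ≈ 1.087193929; balance ≈ 9,784.7454.
Account B is larger by 137.9615.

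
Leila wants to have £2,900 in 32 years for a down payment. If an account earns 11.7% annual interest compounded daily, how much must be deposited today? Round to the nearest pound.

£69

Periodic rate = 11.7%/365 = 0.000320548; 11680 periods.
P = 2,900/(1 + 0.117/365)^11680 ≈ 2,900/42.24136957 ≈ 68.6531.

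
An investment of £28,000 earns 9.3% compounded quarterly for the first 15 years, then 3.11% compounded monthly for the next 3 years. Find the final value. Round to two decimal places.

Phase 1: 28,000·(1 + 0.02325)^60 ≈ 111,189.3600.
Phase 2: 111,189.3600·(1 + 0.0311/12)^36 ≈ 122,047.9501.

£122,047.95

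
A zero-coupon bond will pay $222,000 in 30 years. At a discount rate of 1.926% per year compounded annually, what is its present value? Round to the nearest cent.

Annual rate = 1.926% = 0.01926; 30 periods.
P = 222,000/(1 + 0.01926)^30 ≈ 222,000/1.77234975991 ≈ 125,257.4435.

$125,257.44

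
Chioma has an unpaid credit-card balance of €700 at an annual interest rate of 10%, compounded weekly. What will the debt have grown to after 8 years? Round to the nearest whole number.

€1,557

Periodic rate = 10%/52 = 0.00192308; periods = 52·8 = 416.
A = 700·(1 + 0.1/52)^416 ≈ 700·2.223831822 ≈ 1,556.6823.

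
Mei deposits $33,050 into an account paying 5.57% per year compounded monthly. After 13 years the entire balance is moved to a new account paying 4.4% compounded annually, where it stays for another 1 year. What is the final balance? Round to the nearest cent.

After 13 years at 5.57%: 33,050 × 2.0594205706 ≈ 68,063.8499.
Then 1 years at 4.4%: 68,063.8499 × 1.044 ≈ 71,058.6593.

$71,058.66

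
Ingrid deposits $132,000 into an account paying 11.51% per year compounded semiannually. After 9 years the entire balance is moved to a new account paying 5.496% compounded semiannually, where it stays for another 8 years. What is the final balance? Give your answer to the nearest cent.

$557,653.38

Phase 1: 132,000·(1 + 0.05755)^18 ≈ 361,401.7936.
Phase 2: 361,401.7936·(1 + 0.02748)^16 ≈ 557,653.3768.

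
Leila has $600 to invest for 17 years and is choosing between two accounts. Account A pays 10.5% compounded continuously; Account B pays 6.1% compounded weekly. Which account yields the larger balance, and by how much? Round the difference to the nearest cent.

A: e^(0.105·17) = e^1.785 ≈ 5.959579948, so 600 × 5.959579948 ≈ 3,575.7480.
B: (1 + 0.061/52)^884 ≈ 2.819028254, so 600 × 2.819028254 ≈ 1,691.4170.
Difference ≈ 1,884.3310 in favor of A.

Account A, by $1,884.33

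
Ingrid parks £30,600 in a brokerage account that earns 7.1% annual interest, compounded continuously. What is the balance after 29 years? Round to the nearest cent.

A = P·e^(rt) = 30,600·e^(0.071·29) = 30,600·e^2.059.
e^2.059 ≈ 7.83812776219, so A ≈ 239,846.7095.

£239,846.71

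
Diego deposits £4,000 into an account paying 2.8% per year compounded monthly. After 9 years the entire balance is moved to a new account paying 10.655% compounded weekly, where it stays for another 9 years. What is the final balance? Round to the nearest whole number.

After 9 years at 2.8%: 4,000 × 1.2862184209 ≈ 5,144.8737.
Then 9 years at 10.655%: 5,144.8737 × 2.606397181 ≈ 13,409.5843.

£13,410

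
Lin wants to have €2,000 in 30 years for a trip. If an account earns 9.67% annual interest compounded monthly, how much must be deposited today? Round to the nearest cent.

Growth factor = (1 + 0.0967/12)^360 ≈ 17.98204579.
P = 2,000/17.98204579 ≈ 111.2221.

€111.22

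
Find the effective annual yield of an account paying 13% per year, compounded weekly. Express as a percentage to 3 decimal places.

13.864%

One year is 52 periods at 0.0025 each: (1 + 0.0025)^52 ≈ 1.138644.
EAR = 1.138644 − 1 ≈ 13.86436%.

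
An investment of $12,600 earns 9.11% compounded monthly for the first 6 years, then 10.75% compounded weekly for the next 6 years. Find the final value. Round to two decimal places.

Phase 1: 12,600·(1 + 0.0911/12)^72 ≈ 21,719.9774.
Phase 2: 21,719.9774·(1 + 0.1075/52)^312 ≈ 41,370.4420.

$41,370.44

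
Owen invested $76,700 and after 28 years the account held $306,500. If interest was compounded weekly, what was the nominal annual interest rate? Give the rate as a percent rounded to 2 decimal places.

The 1456-period growth factor is 306,500/76,700 = 3.99609.
r/52 = 3.99609^(1/1456) − 1 ≈ 0.000951906, so r ≈ 52·0.000951906 = 4.94991%.

4.95%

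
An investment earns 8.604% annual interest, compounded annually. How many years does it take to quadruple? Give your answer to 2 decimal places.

(1 + 0.08604)^t = 4.
t = ln 4 / ln(1 + 0.08604) ≈ 1.3863/0.0825381 ≈ 16.7958.

16.80 years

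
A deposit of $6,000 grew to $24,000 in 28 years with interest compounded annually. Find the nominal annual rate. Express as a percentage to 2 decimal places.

5.08%

The 28-period growth factor is 24,000/6,000 = 4.
r = 4^(1/28) − 1 ≈ 0.0507566, i.e. 5.07566%.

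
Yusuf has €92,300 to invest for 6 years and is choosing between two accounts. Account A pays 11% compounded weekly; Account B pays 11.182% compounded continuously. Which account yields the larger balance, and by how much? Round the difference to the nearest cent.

A: (1 + 0.11/52)^312 ≈ 1.93344407223, so 92,300 × 1.93344407223 ≈ 178,456.8879.
B: e^(0.11182·6) = e^0.67092 ≈ 1.95603604626, so 92,300 × 1.95603604626 ≈ 180,542.1271.
Difference ≈ 2,085.2392 in favor of B.

Account B, by €2,085.24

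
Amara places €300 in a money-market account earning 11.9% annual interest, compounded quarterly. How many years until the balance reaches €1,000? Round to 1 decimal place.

(1 + 0.02975)^(4t) = 1,000/300 = 3.3333.
4t·ln(1 + 0.02975) = ln(3.3333); 4t = 1.204/0.0293161 ≈ 41.0687.
t ≈ 10.2672 years.

10.3 years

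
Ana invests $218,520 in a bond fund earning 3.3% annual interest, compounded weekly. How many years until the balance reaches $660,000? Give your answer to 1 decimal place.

We need (1 + 0.000634615)^(52t) = 3.0203, so 52t = ln 3.0203 / ln 1.000635 ≈ 1742.3356.
t ≈ 1742.3356/52 = 33.5065 years.

33.5 years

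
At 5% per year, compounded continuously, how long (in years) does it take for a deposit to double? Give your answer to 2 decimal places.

13.86 years

e^(0.05t) = 2, so 0.05t = ln 2 ≈ 0.69315.
t ≈ 0.69315/0.05 ≈ 13.8629.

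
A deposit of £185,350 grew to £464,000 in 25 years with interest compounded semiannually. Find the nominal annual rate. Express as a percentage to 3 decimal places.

The 50-period growth factor is 464,000/185,350 = 2.50337.
r/2 = 2.50337^(1/50) − 1 ≈ 0.0185222, so r ≈ 2·0.0185222 = 3.70444%.

3.704%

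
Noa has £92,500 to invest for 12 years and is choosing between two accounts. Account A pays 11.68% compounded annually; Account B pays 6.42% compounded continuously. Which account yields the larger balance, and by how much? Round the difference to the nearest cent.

Account A, by £148,355.99

A: (1 + 0.1168)^12 ≈ 3.76447886617, so 92,500 × 3.76447886617 ≈ 348,214.2951.
B: e^(0.0642·12) = e^0.7704 ≈ 2.16063033309, so 92,500 × 2.16063033309 ≈ 199,858.3058.
Difference ≈ 148,355.9893 in favor of A.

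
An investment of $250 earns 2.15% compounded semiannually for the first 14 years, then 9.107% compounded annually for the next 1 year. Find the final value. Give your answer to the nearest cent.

$367.97

After 14 years at 2.15%: 250 × 1.34904054 ≈ 337.2601.
Then 1 years at 9.107%: 337.2601 × 1.09107 ≈ 367.9744.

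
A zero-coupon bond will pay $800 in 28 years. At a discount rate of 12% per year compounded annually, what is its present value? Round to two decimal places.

$33.50

Annual rate = 12% = 0.12; 28 periods.
P = 800/(1 + 0.12)^28 ≈ 800/23.8838665 ≈ 33.4954.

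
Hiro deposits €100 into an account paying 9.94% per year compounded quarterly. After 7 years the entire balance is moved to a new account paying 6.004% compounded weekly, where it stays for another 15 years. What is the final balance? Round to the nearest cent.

€489.09

After 7 years at 9.94%: 100 × 1.9883304 ≈ 198.8330.
Then 15 years at 6.004%: 198.8330 × 2.45980106 ≈ 489.0897.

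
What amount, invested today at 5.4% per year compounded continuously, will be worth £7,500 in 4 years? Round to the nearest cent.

P = A·e^(−rt) = 7,500·e^(−0.216).
e^(−0.216) ≈ 0.8057353019, so P ≈ 6,043.0148.

£6,043.01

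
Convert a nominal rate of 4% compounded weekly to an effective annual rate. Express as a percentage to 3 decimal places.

4.079%

One year is 52 periods at 0.000769231 each: (1 + 0.000769231)^52 ≈ 1.040795.
EAR = 1.040795 − 1 ≈ 4.07948%.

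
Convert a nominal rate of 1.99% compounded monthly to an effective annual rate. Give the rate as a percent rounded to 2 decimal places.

2.01%

EAR = (1 + 1.99%/12)^12 − 1 = (1 + 0.00165833)^12 − 1.
(1 + 0.00165833)^12 ≈ 1.020083, so EAR ≈ 2.00825%.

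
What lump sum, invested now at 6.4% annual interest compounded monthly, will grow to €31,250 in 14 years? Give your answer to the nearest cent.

€12,786.63

Periodic rate = 6.4%/12 = 0.00533333; 168 periods.
P = 31,250/(1 + 0.064/12)^168 ≈ 31,250/2.4439586648 ≈ 12,786.6320.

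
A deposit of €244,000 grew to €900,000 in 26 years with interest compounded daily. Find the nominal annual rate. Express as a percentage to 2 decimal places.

The 9490-period growth factor is 900,000/244,000 = 3.68852.
r/365 = 3.68852^(1/9490) − 1 ≈ 0.000137547, so r ≈ 365·0.000137547 = 5.02045%.

5.02%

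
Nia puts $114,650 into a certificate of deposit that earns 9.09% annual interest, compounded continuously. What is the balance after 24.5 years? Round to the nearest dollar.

A = P·e^(rt) = 114,650·e^(0.0909·24.5) = 114,650·e^2.22705.
e^2.22705 ≈ 9.272471900829, so A ≈ 1,063,088.9034.

$1,063,089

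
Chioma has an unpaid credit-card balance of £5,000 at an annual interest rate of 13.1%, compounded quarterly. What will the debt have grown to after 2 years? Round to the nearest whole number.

Growth factor = (1 + 0.03275)^8 ≈ 1.294081502.
A ≈ 5,000 × 1.294081502 ≈ 6,470.4075.

£6,470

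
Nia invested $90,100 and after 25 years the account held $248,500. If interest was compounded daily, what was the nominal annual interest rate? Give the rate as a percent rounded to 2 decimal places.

The 9125-period growth factor is 248,500/90,100 = 2.75805.
r/365 = 2.75805^(1/9125) − 1 ≈ 0.000111187, so r ≈ 365·0.000111187 = 4.05832%.

4.06%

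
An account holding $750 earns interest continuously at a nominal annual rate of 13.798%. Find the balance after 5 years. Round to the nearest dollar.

$1,495

A = P·e^(rt) = 750·e^(0.13798·5) = 750·e^0.6899.
e^0.6899 ≈ 1.993516172, so A ≈ 1,495.1371.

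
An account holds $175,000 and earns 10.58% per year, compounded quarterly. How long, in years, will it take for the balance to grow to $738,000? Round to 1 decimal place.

13.8 years

We need (1 + 0.02645)^(4t) = 4.2171, so 4t = ln 4.2171 / ln 1.02645 ≈ 55.1270.
t ≈ 55.1270/4 = 13.7817 years.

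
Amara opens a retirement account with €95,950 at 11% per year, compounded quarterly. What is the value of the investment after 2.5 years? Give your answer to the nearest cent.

€125,852.92

Growth factor = (1 + 0.0275)^10 ≈ 1.31165103259.
A ≈ 95,950 × 1.31165103259 ≈ 125,852.9166.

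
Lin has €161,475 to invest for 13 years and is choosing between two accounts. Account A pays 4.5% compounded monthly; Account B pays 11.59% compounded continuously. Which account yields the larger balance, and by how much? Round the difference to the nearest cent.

Account B, by €439,016.47

Account A growth factor: (1 + 0.00375)^156 ≈ 1.79302808734; balance ≈ 289,529.2104.
Account B growth factor: e^(0.1159·13) = e^1.5067 ≈ 4.51181720365; balance ≈ 728,545.6830.
Account B is larger by 439,016.4726.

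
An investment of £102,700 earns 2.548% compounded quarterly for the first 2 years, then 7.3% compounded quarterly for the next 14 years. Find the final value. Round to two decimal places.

Phase 1: 102,700·(1 + 0.00637)^8 ≈ 108,051.7734.
Phase 2: 108,051.7734·(1 + 0.01825)^56 ≈ 297,494.7798.

£297,494.78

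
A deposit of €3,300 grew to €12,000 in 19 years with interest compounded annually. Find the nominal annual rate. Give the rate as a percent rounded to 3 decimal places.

The 19-period growth factor is 12,000/3,300 = 3.63636.
r = 3.63636^(1/19) − 1 ≈ 0.0703081, i.e. 7.03081%.

7.031%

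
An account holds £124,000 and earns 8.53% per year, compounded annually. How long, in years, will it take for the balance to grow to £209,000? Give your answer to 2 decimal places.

6.38 years

We need (1 + 0.0853)^t = 1.6855, so t = ln 1.6855 / ln 1.0853 ≈ 6.3777.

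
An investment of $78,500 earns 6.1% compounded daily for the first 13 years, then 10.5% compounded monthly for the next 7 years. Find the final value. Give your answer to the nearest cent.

After 13 years at 6.1%: 78,500 × 2.20987011652 ≈ 173,474.8041.
Then 7 years at 10.5%: 173,474.8041 × 2.07882537486 ≈ 360,623.8248.

$360,623.82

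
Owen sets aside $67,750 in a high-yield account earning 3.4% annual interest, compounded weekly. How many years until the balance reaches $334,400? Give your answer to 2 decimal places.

46.97 years

(1 + 0.000653846)^(52t) = 334,400/67,750 = 4.9358.
52t·ln(1 + 0.000653846) = ln(4.9358); 52t = 1.5965/0.000653632 ≈ 2442.5246.
t ≈ 46.9716 years.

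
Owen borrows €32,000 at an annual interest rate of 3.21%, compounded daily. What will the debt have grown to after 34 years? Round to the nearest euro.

€95,306

Periodic rate = 3.21%/365 = 0.0000879452; periods = 365·34 = 12410.
A = 32,000·(1 + 0.0321/365)^12410 ≈ 32,000·2.9782980438 ≈ 95,305.5374.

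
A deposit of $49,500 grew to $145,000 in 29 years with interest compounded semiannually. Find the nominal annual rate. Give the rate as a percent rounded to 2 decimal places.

3.74%

(1 + r/2)^58 = 145,000/49,500 = 2.92929.
1 + r/2 = 2.92929^(1/58) ≈ 1.018703, so r/2 ≈ 0.0187031.
r ≈ 2·0.0187031 = 3.74062%.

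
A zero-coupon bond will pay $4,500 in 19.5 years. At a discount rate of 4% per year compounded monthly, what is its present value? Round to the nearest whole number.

$2,066

Growth factor = (1 + 0.04/12)^234 ≈ 2.178644472.
P = 4,500/2.178644472 ≈ 2,065.5045.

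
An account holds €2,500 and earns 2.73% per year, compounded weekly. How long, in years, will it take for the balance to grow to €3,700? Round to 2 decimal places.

(1 + 0.000525)^(52t) = 3,700/2,500 = 1.48.
52t·ln(1 + 0.000525) = ln(1.48); 52t = 0.39204/0.000524862 ≈ 746.9428.
t ≈ 14.3643 years.

14.36 years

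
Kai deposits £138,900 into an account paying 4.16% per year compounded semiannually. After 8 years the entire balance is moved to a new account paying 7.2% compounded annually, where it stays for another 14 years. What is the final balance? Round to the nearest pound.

£511,069

Phase 1: 138,900·(1 + 0.0208)^16 ≈ 193,086.9079.
Phase 2: 193,086.9079·(1 + 0.072)^14 ≈ 511,069.3343.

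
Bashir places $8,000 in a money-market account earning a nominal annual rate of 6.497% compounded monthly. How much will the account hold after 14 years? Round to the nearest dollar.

Growth factor = (1 + 0.06497/12)^168 ≈ 2.4771941853.
A ≈ 8,000 × 2.4771941853 ≈ 19,817.5535.

$19,818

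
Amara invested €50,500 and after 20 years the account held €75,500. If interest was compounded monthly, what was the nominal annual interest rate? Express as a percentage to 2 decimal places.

(1 + r/12)^240 = 75,500/50,500 = 1.49505.
1 + r/12 = 1.49505^(1/240) ≈ 1.001677, so r/12 ≈ 0.00167707.
r ≈ 12·0.00167707 = 2.01248%.

2.01%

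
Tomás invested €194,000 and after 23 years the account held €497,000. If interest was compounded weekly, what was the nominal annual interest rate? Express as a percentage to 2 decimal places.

4.09%

(1 + r/52)^1196 = 497,000/194,000 = 2.56186.
1 + r/52 = 2.56186^(1/1196) ≈ 1.000787, so r/52 ≈ 0.000786875.
r ≈ 52·0.000786875 = 4.09175%.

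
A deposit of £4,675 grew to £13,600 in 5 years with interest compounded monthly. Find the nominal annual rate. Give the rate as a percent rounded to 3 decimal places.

The 60-period growth factor is 13,600/4,675 = 2.90909.
r/12 = 2.90909^(1/60) − 1 ≈ 0.0179567, so r ≈ 12·0.0179567 = 21.54799%.

21.548%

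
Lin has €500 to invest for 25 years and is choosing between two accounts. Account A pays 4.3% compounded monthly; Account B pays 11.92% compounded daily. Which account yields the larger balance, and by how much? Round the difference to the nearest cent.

Account A growth factor: (1 + 0.043/12)^300 ≈ 2.924368462; balance ≈ 1,462.1842.
Account B growth factor: (1 + 0.1192/365)^9125 ≈ 19.67824102; balance ≈ 9,839.1205.
Account B is larger by 8,376.9363.

Account B, by €8,376.94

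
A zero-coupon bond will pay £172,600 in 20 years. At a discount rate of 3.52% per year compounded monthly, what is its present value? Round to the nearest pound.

Periodic rate = 3.52%/12 = 0.00293333; 240 periods.
P = 172,600/(1 + 0.0352/12)^240 ≈ 172,600/2.01974139595 ≈ 85,456.4848.

£85,456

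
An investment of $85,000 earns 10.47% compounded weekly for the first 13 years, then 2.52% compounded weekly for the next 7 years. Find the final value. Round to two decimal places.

$394,942.47

Phase 1: 85,000·(1 + 0.1047/52)^676 ≈ 331,087.5466.
Phase 2: 331,087.5466·(1 + 0.0252/52)^364 ≈ 394,942.4675.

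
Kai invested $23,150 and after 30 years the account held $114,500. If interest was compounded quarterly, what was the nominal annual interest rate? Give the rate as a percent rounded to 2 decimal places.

5.36%

The 120-period growth factor is 114,500/23,150 = 4.946.
r/4 = 4.946^(1/120) − 1 ≈ 0.0134106, so r ≈ 4·0.0134106 = 5.36425%.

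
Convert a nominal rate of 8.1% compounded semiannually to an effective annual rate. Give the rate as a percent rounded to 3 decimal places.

8.264%

EAR = (1 + 8.1%/2)^2 − 1 = (1 + 0.0405)^2 − 1.
(1 + 0.0405)^2 ≈ 1.08264, so EAR ≈ 8.26402%.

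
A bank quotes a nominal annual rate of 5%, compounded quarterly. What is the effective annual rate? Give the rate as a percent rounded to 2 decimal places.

5.09%

One year is 4 periods at 0.0125 each: (1 + 0.0125)^4 ≈ 1.050945.
EAR = 1.050945 − 1 ≈ 5.09453%.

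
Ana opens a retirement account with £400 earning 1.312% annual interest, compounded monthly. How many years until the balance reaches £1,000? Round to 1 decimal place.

(1 + 0.00109333)^(12t) = 1,000/400 = 2.5.
12t·ln(1 + 0.00109333) = ln(2.5); 12t = 0.91629/0.00109274 ≈ 838.5289.
t ≈ 69.8774 years.

69.9 years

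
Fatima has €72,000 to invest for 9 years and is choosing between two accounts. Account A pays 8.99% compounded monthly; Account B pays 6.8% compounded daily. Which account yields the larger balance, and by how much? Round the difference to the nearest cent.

Account A, by €28,448.08

A: (1 + 0.0899/12)^108 ≈ 2.23912306111, so 72,000 × 2.23912306111 ≈ 161,216.8604.
B: (1 + 0.068/365)^3285 ≈ 1.84401083118, so 72,000 × 1.84401083118 ≈ 132,768.7798.
Difference ≈ 28,448.0806 in favor of A.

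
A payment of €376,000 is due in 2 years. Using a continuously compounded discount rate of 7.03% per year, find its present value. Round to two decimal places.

€326,682.63

P = A·e^(−rt) = 376,000·e^(−0.1406).
e^(−0.1406) ≈ 0.868836776911, so P ≈ 326,682.6281.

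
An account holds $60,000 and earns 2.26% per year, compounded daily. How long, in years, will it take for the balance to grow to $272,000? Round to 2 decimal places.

We need (1 + 0.0000619178)^(365t) = 4.5333, so 365t = ln 4.5333 / ln 1.000062 ≈ 24411.4632.
t ≈ 24411.4632/365 = 66.8807 years.

66.88 years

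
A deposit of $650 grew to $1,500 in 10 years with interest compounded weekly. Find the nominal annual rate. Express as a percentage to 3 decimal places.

(1 + r/52)^520 = 1,500/650 = 2.30769.
1 + r/52 = 2.30769^(1/520) ≈ 1.001609, so r/52 ≈ 0.00160946.
r ≈ 52·0.00160946 = 8.36921%.

8.369%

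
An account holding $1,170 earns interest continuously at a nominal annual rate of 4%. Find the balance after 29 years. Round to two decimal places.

$3,732.22

A = P·e^(rt) = 1,170·e^(0.04·29) = 1,170·e^1.16.
e^1.16 ≈ 3.189933276, so A ≈ 3,732.2219.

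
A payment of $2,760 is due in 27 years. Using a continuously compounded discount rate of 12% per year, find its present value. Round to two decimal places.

$108.09

P = A·e^(−rt) = 2,760·e^(−3.24).
e^(−3.24) ≈ 0.0391638951, so P ≈ 108.0924.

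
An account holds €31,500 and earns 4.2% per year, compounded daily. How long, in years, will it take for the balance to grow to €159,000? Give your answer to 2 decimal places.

38.55 years

We need (1 + 0.000115068)^(365t) = 5.0476, so 365t = ln 5.0476 / ln 1.000115 ≈ 14069.9661.
t ≈ 14069.9661/365 = 38.5479 years.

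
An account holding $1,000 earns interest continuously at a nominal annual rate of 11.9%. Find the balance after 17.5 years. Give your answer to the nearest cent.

A = P·e^(rt) = 1,000·e^(0.119·17.5) = 1,000·e^2.0825.
e^2.0825 ≈ 8.024505121, so A ≈ 8,024.5051.

$8,024.51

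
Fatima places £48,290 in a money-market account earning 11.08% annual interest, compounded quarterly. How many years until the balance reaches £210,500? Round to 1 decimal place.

13.5 years

We need (1 + 0.0277)^(4t) = 4.3591, so 4t = ln 4.3591 / ln 1.0277 ≈ 53.8830.
t ≈ 53.8830/4 = 13.4708 years.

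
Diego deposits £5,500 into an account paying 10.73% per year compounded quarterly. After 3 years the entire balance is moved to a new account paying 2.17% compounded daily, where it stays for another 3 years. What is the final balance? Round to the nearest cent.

£8,064.76

Phase 1: 5,500·(1 + 0.026825)^12 ≈ 7,556.4862.
Phase 2: 7,556.4862·(1 + 0.0217/365)^1095 ≈ 8,064.7633.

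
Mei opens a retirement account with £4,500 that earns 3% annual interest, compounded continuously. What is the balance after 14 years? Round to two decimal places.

A = P·e^(rt) = 4,500·e^(0.03·14) = 4,500·e^0.42.
e^0.42 ≈ 1.521961556, so A ≈ 6,848.8270.

£6,848.83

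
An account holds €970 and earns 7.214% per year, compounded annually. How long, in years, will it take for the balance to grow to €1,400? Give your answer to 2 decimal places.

(1 + 0.07214)^t = 1,400/970 = 1.4433.
t·ln(1 + 0.07214) = ln(1.4433); t = 0.36693/0.0696567 ≈ 5.2677.

5.27 years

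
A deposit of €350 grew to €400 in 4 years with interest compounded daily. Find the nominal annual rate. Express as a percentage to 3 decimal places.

The 1460-period growth factor is 400/350 = 1.14286.
r/365 = 1.14286^(1/1460) − 1 ≈ 0.000091464, so r ≈ 365·0.000091464 = 3.33844%.

3.338%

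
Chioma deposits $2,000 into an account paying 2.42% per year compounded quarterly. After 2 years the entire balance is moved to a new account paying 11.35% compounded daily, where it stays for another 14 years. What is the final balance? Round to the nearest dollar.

After 2 years at 2.42%: 2,000 × 1.0494373652 ≈ 2,098.8747.
Then 14 years at 11.35%: 2,098.8747 × 4.8976377369 ≈ 10,279.5281.

$10,280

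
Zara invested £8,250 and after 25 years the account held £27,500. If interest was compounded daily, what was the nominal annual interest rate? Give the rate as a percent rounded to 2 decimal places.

4.82%

(1 + r/365)^9125 = 27,500/8,250 = 3.33333.
1 + r/365 = 3.33333^(1/9125) ≈ 1.000132, so r/365 ≈ 0.000131951.
r ≈ 365·0.000131951 = 4.81621%.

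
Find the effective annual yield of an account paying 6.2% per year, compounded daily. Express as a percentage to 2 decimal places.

EAR = (1 + 6.2%/365)^365 − 1 = (1 + 0.000169863)^365 − 1.
(1 + 0.000169863)^365 ≈ 1.063957, so EAR ≈ 6.39567%.

6.40%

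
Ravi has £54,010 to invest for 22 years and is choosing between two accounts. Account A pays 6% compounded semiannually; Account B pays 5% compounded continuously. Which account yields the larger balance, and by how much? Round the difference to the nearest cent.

Account A, by £36,040.13

Account A growth factor: (1 + 0.03)^44 ≈ 3.67145227345; balance ≈ 198,295.1373.
Account B growth factor: e^(0.05·22) = e^1.1 ≈ 3.00416602395; balance ≈ 162,255.0070.
Account A is larger by 36,040.1303.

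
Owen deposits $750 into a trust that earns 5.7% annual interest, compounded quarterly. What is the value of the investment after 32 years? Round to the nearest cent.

Periodic rate = 5.7%/4 = 0.01425; periods = 4·32 = 128.
A = 750·(1 + 0.01425)^128 ≈ 750·6.117332634 ≈ 4,587.9995.

$4,588.00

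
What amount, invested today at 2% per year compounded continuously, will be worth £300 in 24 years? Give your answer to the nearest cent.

P = A·e^(−rt) = 300·e^(−0.48).
e^(−0.48) ≈ 0.618783392, so P ≈ 185.6350.

£185.64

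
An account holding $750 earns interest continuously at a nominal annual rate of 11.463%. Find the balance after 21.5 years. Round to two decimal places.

$8,818.60

A = P·e^(rt) = 750·e^(0.11463·21.5) = 750·e^2.464545.
e^2.464545 ≈ 11.75813099, so A ≈ 8,818.5982.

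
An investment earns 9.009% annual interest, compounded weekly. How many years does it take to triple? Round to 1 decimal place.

12.2 years

(1 + 0.0017325)^(52t) = 3.
52t = ln 3 / ln(1 + 0.0017325) ≈ 1.0986/0.001731 ≈ 634.6688.
t ≈ 12.2052.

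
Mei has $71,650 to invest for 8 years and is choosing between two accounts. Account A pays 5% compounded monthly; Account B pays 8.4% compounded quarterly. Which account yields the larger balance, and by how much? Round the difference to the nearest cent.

Account A growth factor: (1 + 0.05/12)^96 ≈ 1.49058546792; balance ≈ 106,800.4488.
Account B growth factor: (1 + 0.021)^32 ≈ 1.94457074069; balance ≈ 139,328.4936.
Account B is larger by 32,528.0448.

Account B, by $32,528.04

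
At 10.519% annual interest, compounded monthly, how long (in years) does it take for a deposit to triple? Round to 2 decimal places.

(1 + 0.00876583)^(12t) = 3.
12t = ln 3 / ln(1 + 0.00876583) ≈ 1.0986/0.00872764 ≈ 125.8774.
t ≈ 10.4898.

10.49 years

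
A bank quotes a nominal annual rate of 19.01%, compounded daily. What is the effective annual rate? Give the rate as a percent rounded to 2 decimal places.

20.93%

One year is 365 periods at 0.000520822 each: (1 + 0.000520822)^365 ≈ 1.209311.
EAR = 1.209311 − 1 ≈ 20.93107%.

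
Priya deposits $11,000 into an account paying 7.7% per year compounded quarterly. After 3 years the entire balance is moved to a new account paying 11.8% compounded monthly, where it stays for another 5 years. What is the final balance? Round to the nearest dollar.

$24,874

Phase 1: 11,000·(1 + 0.01925)^12 ≈ 13,828.0623.
Phase 2: 13,828.0623·(1 + 0.118/12)^60 ≈ 24,873.8753.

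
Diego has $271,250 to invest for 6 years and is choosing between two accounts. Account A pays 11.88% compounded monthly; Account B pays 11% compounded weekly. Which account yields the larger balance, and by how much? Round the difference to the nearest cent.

A: (1 + 0.0099)^72 ≈ 2.03255730346, so 271,250 × 2.03255730346 ≈ 551,331.1686.
B: (1 + 0.11/52)^312 ≈ 1.93344407223, so 271,250 × 1.93344407223 ≈ 524,446.7046.
Difference ≈ 26,884.4640 in favor of A.

Account A, by $26,884.46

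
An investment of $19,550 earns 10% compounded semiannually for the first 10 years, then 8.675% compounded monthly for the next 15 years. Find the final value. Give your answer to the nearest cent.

$189,681.74

After 10 years at 10%: 19,550 × 2.65329770514 ≈ 51,871.9701.
Then 15 years at 8.675%: 51,871.9701 × 3.65672913683 ≈ 189,681.7446.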